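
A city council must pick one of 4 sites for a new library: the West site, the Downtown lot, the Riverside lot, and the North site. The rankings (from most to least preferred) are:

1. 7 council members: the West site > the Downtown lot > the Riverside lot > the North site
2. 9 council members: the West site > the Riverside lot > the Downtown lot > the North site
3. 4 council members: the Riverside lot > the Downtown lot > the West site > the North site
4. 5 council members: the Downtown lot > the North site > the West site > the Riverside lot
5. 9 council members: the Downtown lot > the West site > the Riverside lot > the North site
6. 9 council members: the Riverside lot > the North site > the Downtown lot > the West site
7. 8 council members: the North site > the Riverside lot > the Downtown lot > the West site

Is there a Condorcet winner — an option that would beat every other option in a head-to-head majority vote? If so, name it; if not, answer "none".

Checking pairwise contests:
the Downtown lot beats the West site 35–16.
the Riverside lot beats the Downtown lot 30–21.
the West site beats the Riverside lot 30–21.
the West site beats the North site 29–22.
Every option loses at least one head-to-head, so there is no Condorcet winner.

none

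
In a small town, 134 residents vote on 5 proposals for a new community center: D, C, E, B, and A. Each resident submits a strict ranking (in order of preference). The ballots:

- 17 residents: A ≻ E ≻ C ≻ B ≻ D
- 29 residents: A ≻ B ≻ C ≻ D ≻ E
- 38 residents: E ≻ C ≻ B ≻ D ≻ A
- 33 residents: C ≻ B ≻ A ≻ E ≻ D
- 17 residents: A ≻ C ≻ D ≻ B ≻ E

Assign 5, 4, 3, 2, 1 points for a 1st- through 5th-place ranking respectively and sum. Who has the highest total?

C

D: 17·1 + 29·2 + 38·2 + 33·1 + 17·3 = 235
C: 17·3 + 29·3 + 38·4 + 33·5 + 17·4 = 523
E: 17·4 + 29·1 + 38·5 + 33·2 + 17·1 = 370
B: 17·2 + 29·4 + 38·3 + 33·4 + 17·2 = 430
A: 17·5 + 29·5 + 38·1 + 33·3 + 17·5 = 452
C has the highest Borda score (523).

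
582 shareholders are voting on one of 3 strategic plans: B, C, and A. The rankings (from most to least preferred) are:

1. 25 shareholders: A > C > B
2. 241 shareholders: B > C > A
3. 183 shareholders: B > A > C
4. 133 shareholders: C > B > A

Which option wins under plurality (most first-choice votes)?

First-place votes: B 424, C 133, A 25.
B has the most first-place votes.

B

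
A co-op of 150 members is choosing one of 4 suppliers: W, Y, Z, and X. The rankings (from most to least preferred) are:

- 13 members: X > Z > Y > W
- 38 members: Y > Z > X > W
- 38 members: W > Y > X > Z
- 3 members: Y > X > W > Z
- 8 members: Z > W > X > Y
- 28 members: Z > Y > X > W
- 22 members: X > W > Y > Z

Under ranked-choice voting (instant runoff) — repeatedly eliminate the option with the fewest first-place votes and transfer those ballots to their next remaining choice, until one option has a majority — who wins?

Z

Round 1: W 38, Y 41, Z 36, X 35. Eliminate X.
Round 2: W 60, Y 41, Z 49. Eliminate Y.
Round 3: W 63, Z 87. Z has a majority.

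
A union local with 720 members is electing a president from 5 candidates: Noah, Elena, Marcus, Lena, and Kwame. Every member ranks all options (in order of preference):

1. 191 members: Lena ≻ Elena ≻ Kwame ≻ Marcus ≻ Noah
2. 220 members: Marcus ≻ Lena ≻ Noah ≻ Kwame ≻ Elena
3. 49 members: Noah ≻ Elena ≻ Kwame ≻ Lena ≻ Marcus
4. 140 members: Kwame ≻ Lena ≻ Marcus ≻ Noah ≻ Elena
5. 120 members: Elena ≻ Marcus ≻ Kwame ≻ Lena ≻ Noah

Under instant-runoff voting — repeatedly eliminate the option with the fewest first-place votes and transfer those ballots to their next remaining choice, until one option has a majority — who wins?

Lena

Round 1: Noah 49, Elena 120, Marcus 220, Lena 191, Kwame 140. Eliminate Noah.
Round 2: Elena 169, Marcus 220, Lena 191, Kwame 140. Eliminate Kwame.
Round 3: Elena 169, Marcus 220, Lena 331. Eliminate Elena.
Round 4: Marcus 340, Lena 380. Lena has a majority.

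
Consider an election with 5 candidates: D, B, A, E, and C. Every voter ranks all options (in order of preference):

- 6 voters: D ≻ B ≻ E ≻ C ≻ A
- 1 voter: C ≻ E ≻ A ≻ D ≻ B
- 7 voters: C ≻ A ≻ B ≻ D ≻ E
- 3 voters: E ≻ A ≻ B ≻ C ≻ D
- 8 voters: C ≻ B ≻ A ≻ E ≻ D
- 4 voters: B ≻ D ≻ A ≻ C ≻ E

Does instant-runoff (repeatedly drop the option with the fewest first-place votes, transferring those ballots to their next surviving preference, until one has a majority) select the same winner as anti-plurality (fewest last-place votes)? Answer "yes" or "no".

yes

Instant-runoff — R1 D 6, B 4, A 0, E 3, C 16 (C winner). Winner: C.
Anti-plurality — last-place votes: D 11, B 1, A 6, E 11, C 0. Winner: C.
The two methods agree.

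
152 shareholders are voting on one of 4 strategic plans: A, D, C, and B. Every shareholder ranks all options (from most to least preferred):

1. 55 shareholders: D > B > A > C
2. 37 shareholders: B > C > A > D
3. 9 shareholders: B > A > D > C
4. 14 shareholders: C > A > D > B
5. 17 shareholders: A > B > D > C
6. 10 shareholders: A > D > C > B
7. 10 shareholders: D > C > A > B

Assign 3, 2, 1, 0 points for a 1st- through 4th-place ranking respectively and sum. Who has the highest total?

B

A: 55·1 + 37·1 + 9·2 + 14·2 + 17·3 + 10·3 + 10·1 = 229
D: 55·3 + 37·0 + 9·1 + 14·1 + 17·1 + 10·2 + 10·3 = 255
C: 55·0 + 37·2 + 9·0 + 14·3 + 17·0 + 10·1 + 10·2 = 146
B: 55·2 + 37·3 + 9·3 + 14·0 + 17·2 + 10·0 + 10·0 = 282
B has the highest Borda score (282).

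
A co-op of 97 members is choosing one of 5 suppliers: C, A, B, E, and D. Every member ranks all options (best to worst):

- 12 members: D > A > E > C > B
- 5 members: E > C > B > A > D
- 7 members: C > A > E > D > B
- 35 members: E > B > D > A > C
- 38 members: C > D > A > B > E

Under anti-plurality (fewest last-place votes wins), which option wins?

A

Last-place votes: C 35, A 0, B 19, E 38, D 5.
A is ranked last by the fewest voters, so A wins.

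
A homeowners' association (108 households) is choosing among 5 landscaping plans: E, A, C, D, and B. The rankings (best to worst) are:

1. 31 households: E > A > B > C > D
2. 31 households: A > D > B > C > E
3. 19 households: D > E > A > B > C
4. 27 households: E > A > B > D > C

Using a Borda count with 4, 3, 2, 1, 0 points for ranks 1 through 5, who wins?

A

E: 31·4 + 31·0 + 19·3 + 27·4 = 289
A: 31·3 + 31·4 + 19·2 + 27·3 = 336
C: 31·1 + 31·1 + 19·0 + 27·0 = 62
D: 31·0 + 31·3 + 19·4 + 27·1 = 196
B: 31·2 + 31·2 + 19·1 + 27·2 = 197
A has the highest Borda score (336).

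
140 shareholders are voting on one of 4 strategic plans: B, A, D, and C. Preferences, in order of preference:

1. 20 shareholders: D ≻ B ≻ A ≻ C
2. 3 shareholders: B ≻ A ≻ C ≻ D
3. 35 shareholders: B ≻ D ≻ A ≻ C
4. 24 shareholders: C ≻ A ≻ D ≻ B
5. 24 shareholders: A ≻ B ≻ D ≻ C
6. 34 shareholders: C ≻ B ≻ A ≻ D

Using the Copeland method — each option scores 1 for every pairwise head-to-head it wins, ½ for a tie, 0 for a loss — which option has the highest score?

B

B: beats A, D, and C → score 3.
A: beats D and C; loses to B → score 2.
D: beats C; loses to B and A → score 1.
C: loses to B, A, and D → score 0.
B has the best pairwise record.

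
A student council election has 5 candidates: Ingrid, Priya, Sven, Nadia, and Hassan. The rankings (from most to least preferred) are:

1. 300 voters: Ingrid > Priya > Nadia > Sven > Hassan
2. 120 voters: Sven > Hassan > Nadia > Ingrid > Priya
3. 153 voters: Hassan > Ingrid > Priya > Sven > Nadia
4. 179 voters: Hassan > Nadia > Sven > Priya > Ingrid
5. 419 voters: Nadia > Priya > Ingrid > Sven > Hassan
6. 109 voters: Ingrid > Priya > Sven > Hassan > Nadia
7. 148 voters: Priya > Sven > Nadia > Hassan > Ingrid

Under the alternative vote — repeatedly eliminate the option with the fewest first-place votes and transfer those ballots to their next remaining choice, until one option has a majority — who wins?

Nadia

Round 1: Ingrid 409, Priya 148, Sven 120, Nadia 419, Hassan 332. Eliminate Sven.
Round 2: Ingrid 409, Priya 148, Nadia 419, Hassan 452. Eliminate Priya.
Round 3: Ingrid 409, Nadia 567, Hassan 452. Eliminate Ingrid.
Round 4: Nadia 867, Hassan 561. Nadia has a majority.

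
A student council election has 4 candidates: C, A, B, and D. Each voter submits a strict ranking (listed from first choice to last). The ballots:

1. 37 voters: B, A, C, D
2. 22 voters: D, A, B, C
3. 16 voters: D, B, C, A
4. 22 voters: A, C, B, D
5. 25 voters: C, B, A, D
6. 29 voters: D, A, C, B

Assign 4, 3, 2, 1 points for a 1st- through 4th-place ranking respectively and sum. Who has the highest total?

A

C: 37·2 + 22·1 + 16·2 + 22·3 + 25·4 + 29·2 = 352
A: 37·3 + 22·3 + 16·1 + 22·4 + 25·2 + 29·3 = 418
B: 37·4 + 22·2 + 16·3 + 22·2 + 25·3 + 29·1 = 388
D: 37·1 + 22·4 + 16·4 + 22·1 + 25·1 + 29·4 = 352
A has the highest Borda score (418).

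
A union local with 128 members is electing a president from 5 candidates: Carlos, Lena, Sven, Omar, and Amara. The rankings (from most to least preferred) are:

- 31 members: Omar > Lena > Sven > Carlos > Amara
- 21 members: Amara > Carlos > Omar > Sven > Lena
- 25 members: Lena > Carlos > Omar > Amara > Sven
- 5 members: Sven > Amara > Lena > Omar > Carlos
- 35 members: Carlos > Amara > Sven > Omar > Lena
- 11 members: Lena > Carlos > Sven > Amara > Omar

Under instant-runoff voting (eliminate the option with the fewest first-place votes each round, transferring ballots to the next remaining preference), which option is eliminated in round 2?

Round 1: Carlos 35, Lena 36, Sven 5, Omar 31, Amara 21. Eliminate Sven.
Round 2: Carlos 35, Lena 36, Omar 31, Amara 26. Eliminate Amara.

Amara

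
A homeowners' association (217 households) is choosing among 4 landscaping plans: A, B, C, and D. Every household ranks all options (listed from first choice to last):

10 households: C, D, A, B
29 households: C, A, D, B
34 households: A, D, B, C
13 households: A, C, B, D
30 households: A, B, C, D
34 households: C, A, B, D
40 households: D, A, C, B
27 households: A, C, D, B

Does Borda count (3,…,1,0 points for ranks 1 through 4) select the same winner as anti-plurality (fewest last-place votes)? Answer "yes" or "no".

yes

Borda — scores: A 528, B 141, C 369, D 264. Winner: A.
Anti-plurality — last-place votes: A 0, B 106, C 34, D 77. Winner: A.
The two methods agree.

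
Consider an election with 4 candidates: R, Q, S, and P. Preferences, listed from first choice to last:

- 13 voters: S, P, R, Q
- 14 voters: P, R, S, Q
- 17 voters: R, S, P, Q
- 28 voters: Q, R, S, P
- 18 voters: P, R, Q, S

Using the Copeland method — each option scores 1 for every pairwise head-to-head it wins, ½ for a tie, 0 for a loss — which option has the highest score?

R

R: beats Q and S; ties P → score 2.5.
Q: beats S; loses to R and P → score 1.
S: beats P; loses to R and Q → score 1.
P: beats Q; ties R; loses to S → score 1.5.
R has the best pairwise record.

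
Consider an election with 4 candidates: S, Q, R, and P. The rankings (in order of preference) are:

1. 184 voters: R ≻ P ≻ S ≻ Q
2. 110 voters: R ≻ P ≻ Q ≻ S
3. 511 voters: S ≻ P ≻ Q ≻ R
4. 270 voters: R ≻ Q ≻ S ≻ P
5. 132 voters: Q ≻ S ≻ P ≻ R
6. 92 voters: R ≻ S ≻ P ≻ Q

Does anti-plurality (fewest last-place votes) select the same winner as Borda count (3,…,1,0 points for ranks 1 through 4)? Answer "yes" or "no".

Anti-plurality — last-place votes: S 110, Q 276, R 643, P 270. Winner: S.
Borda — scores: S 2435, Q 1557, R 1968, P 1834. Winner: S.
The two methods agree.

yes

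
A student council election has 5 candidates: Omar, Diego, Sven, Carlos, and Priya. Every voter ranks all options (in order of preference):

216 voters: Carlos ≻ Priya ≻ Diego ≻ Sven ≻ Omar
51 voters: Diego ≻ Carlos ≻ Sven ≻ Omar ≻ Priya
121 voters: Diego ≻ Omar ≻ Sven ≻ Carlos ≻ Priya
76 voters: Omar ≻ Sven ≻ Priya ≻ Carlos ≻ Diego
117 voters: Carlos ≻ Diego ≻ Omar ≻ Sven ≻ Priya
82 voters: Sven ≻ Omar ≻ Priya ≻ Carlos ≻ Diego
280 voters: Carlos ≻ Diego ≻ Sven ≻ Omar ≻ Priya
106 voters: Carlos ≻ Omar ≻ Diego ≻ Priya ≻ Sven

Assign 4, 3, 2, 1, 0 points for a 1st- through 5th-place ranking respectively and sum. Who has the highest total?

Carlos

Omar: 216·0 + 51·1 + 121·3 + 76·4 + 117·2 + 82·3 + 280·1 + 106·3 = 1796
Diego: 216·2 + 51·4 + 121·4 + 76·0 + 117·3 + 82·0 + 280·3 + 106·2 = 2523
Sven: 216·1 + 51·2 + 121·2 + 76·3 + 117·1 + 82·4 + 280·2 + 106·0 = 1793
Carlos: 216·4 + 51·3 + 121·1 + 76·1 + 117·4 + 82·1 + 280·4 + 106·4 = 3308
Priya: 216·3 + 51·0 + 121·0 + 76·2 + 117·0 + 82·2 + 280·0 + 106·1 = 1070
Carlos has the highest Borda score (3308).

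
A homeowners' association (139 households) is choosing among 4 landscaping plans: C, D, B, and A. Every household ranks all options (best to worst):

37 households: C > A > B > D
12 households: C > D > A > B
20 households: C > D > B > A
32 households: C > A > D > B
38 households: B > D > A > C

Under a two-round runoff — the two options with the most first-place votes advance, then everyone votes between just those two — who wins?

C

Round 1 first-place votes: C 101, D 0, B 38, A 0.
C and B advance.
Runoff: C is preferred to B by 101 voters; B by 38.
C wins the runoff.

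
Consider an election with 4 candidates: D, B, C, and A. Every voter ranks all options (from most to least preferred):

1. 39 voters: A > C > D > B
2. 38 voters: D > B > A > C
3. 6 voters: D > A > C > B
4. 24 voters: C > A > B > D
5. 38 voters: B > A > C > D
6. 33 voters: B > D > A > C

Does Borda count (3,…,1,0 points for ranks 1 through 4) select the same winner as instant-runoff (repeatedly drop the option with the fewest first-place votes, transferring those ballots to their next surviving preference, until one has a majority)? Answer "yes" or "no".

Borda — scores: D 237, B 313, C 194, A 324. Winner: A.
Instant-runoff — R1 D 44, B 71, C 24, A 39 (C out); R2 D 44, B 71, A 63 (D out); R3 B 109, A 69 (B winner). Winner: B.
The two methods disagree.

no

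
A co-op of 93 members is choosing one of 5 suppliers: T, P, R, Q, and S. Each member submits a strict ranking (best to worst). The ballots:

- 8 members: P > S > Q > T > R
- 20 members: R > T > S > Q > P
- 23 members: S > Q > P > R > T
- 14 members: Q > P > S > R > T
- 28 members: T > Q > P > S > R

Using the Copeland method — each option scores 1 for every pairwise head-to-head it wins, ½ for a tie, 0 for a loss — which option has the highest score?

T

T: beats P, Q, and S; loses to R → score 3.
P: beats R and S; loses to T and Q → score 2.
R: beats T; loses to P, Q, and S → score 1.
Q: beats P and R; loses to T and S → score 2.
S: beats R and Q; loses to T and P → score 2.
T has the best pairwise record.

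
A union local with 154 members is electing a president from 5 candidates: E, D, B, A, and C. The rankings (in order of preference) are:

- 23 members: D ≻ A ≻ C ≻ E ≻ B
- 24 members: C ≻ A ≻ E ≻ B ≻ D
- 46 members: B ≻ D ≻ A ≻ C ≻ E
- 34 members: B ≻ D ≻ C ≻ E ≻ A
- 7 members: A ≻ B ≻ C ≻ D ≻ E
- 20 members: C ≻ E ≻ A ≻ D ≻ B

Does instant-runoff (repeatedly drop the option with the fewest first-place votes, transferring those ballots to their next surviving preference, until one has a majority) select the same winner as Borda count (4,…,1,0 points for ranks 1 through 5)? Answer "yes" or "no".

yes

Instant-runoff — R1 E 0, D 23, B 80, A 7, C 44 (B winner). Winner: B.
Borda — scores: E 165, D 359, B 365, A 301, C 350. Winner: B.
The two methods agree.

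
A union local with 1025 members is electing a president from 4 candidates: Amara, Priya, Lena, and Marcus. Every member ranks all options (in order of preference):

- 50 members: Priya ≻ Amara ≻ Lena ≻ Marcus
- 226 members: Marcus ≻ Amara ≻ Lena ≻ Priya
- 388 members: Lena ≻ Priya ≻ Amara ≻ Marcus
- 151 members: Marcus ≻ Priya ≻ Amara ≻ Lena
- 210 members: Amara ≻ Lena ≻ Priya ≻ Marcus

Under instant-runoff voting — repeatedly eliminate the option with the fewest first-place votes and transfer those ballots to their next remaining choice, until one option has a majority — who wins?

Round 1: Amara 210, Priya 50, Lena 388, Marcus 377. Eliminate Priya.
Round 2: Amara 260, Lena 388, Marcus 377. Eliminate Amara.
Round 3: Lena 648, Marcus 377. Lena has a majority.

Lena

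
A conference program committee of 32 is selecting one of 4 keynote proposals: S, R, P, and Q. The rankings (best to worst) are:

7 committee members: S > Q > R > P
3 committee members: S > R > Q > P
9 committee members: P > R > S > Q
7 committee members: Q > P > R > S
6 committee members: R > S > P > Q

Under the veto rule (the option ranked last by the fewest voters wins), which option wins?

R

Last-place votes: S 7, R 0, P 10, Q 15.
R is ranked last by the fewest voters, so R wins.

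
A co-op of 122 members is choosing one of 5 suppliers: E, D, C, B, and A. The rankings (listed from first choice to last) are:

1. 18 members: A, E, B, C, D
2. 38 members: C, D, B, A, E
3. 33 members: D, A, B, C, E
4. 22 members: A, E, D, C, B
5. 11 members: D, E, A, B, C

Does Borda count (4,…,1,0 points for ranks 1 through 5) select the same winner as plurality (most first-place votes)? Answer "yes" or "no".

yes

Borda — scores: E 153, D 334, C 225, B 189, A 319. Winner: D.
Plurality — first-place votes: E 0, D 44, C 38, B 0, A 40. Winner: D.
The two methods agree.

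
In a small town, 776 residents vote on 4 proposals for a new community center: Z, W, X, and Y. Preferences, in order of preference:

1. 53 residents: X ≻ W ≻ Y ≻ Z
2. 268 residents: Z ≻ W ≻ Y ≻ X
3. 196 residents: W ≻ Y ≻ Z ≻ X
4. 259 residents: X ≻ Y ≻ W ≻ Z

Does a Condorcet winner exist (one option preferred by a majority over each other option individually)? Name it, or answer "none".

W vs Z: 508–268 for W.
W vs X: 464–312 for W.
W vs Y: 517–259 for W.
W beats every other option head-to-head.

W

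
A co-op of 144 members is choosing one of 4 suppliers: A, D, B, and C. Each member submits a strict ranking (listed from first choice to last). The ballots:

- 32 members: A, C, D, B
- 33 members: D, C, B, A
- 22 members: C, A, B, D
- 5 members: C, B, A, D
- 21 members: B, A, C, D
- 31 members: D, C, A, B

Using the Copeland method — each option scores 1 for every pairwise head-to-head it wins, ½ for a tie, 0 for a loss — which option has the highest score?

C

A: beats D and B; loses to C → score 2.
D: beats B; loses to A and C → score 1.
B: loses to A, D, and C → score 0.
C: beats A, D, and B → score 3.
C has the best pairwise record.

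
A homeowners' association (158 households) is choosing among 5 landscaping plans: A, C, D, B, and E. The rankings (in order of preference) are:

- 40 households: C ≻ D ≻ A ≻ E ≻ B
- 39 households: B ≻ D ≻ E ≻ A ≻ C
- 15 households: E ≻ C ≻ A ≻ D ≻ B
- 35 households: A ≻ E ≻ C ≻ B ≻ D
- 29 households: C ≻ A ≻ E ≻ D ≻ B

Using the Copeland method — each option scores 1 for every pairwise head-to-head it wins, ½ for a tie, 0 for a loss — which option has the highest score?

A: beats B and E; ties D; loses to C → score 2.5.
C: beats A, D, and B; loses to E → score 3.
D: beats B; ties A and E; loses to C → score 2.
B: loses to A, C, D, and E → score 0.
E: beats C and B; ties D; loses to A → score 2.5.
C has the best pairwise record.

C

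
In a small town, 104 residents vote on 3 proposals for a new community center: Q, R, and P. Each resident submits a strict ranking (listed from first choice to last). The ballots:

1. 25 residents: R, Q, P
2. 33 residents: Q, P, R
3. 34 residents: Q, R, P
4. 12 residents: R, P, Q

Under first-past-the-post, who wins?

Q

First-place votes: Q 67, R 37, P 0.
Q has the most first-place votes.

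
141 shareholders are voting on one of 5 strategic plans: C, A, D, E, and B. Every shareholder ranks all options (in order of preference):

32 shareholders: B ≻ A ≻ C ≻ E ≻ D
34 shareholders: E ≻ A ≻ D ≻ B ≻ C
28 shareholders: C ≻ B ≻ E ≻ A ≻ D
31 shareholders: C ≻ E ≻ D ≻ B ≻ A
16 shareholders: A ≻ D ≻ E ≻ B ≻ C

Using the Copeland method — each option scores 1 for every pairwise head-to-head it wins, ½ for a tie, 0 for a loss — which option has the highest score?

C: beats D and E; loses to A and B → score 2.
A: beats C and D; loses to E and B → score 2.
D: beats B; loses to C, A, and E → score 1.
E: beats A, D, and B; loses to C → score 3.
B: beats C and A; loses to D and E → score 2.
E has the best pairwise record.

E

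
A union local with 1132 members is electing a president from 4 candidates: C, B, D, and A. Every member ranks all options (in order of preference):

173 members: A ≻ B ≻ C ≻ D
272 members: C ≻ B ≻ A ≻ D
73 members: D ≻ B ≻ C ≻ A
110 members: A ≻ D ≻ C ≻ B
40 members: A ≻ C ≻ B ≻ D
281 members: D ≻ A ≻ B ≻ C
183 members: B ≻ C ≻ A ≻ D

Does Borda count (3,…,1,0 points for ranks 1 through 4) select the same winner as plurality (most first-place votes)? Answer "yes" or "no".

no

Borda — scores: C 1618, B 1906, D 1282, A 1986. Winner: A.
Plurality — first-place votes: C 272, B 183, D 354, A 323. Winner: D.
The two methods disagree.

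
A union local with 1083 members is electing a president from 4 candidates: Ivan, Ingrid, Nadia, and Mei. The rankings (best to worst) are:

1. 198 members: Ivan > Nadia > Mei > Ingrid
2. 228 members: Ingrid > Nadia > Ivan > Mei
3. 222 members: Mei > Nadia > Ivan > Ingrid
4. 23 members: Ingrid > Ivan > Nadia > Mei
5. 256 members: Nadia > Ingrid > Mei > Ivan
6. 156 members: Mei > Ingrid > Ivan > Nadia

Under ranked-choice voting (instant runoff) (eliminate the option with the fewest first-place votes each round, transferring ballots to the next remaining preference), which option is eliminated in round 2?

Ingrid

Round 1: Ivan 198, Ingrid 251, Nadia 256, Mei 378. Eliminate Ivan.
Round 2: Ingrid 251, Nadia 454, Mei 378. Eliminate Ingrid.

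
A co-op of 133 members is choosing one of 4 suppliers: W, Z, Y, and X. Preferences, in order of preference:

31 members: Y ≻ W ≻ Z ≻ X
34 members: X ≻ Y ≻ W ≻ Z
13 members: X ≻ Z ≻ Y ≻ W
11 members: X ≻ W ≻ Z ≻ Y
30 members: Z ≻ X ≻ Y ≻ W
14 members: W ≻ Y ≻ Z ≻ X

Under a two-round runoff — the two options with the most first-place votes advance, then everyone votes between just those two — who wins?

Round 1 first-place votes: W 14, Z 30, Y 31, X 58.
X and Y advance.
Runoff: X is preferred to Y by 88 voters; Y by 45.
X wins the runoff.

X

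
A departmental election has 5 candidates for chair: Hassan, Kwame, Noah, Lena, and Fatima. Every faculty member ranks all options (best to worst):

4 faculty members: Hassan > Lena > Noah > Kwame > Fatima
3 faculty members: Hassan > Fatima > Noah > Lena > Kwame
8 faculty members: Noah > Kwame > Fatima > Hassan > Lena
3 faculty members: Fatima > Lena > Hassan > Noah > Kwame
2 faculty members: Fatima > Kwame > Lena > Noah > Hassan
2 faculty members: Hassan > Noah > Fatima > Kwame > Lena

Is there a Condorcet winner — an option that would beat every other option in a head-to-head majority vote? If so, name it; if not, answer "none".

Checking pairwise contests:
Fatima beats Hassan 13–9.
Hassan beats Kwame 12–10.
Hassan beats Noah 12–10.
Hassan beats Lena 17–5.
Kwame beats Fatima 12–10.
Every option loses at least one head-to-head, so there is no Condorcet winner.

none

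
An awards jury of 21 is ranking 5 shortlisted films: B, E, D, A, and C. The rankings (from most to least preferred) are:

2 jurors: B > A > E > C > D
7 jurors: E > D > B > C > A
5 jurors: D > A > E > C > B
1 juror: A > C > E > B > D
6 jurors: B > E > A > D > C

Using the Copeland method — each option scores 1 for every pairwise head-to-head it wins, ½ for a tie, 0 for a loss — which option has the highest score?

E

B: beats A and C; loses to E and D → score 2.
E: beats B, D, A, and C → score 4.
D: beats B, A, and C; loses to E → score 3.
A: beats C; loses to B, E, and D → score 1.
C: loses to B, E, D, and A → score 0.
E has the best pairwise record.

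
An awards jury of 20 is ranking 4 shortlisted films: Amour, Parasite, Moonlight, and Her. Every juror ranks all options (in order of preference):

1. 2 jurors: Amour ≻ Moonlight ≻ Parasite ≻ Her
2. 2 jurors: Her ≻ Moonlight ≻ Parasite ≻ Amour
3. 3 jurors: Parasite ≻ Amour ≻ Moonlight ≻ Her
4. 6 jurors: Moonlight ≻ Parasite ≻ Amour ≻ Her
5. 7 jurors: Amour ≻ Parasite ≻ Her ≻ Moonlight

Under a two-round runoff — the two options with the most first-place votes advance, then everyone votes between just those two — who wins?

Round 1 first-place votes: Amour 9, Parasite 3, Moonlight 6, Her 2.
Amour and Moonlight advance.
Runoff: Amour is preferred to Moonlight by 12 voters; Moonlight by 8.
Amour wins the runoff.

Amour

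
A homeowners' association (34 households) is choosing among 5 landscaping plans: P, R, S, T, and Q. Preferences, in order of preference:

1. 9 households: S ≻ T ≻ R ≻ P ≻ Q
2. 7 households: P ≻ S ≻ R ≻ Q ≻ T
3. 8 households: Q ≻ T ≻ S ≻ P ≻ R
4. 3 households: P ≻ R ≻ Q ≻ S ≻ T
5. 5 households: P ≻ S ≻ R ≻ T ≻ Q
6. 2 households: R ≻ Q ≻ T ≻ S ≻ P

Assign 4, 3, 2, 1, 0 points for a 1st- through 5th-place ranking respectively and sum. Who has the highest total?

P: 9·1 + 7·4 + 8·1 + 3·4 + 5·4 + 2·0 = 77
R: 9·2 + 7·2 + 8·0 + 3·3 + 5·2 + 2·4 = 59
S: 9·4 + 7·3 + 8·2 + 3·1 + 5·3 + 2·1 = 93
T: 9·3 + 7·0 + 8·3 + 3·0 + 5·1 + 2·2 = 60
Q: 9·0 + 7·1 + 8·4 + 3·2 + 5·0 + 2·3 = 51
S has the highest Borda score (93).

S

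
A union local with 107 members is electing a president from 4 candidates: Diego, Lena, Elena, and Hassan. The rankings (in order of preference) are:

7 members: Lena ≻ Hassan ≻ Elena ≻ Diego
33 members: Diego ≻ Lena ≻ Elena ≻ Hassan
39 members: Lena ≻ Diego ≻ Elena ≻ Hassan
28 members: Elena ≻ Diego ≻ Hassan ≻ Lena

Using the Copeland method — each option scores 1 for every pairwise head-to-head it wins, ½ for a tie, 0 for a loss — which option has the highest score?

Diego: beats Lena, Elena, and Hassan → score 3.
Lena: beats Elena and Hassan; loses to Diego → score 2.
Elena: beats Hassan; loses to Diego and Lena → score 1.
Hassan: loses to Diego, Lena, and Elena → score 0.
Diego has the best pairwise record.

Diego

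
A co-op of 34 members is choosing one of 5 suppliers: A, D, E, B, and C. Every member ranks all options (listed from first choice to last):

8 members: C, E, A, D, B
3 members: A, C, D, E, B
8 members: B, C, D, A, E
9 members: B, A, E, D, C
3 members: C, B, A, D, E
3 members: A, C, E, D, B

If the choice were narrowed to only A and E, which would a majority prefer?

A

Voters preferring A to E: 26; preferring E to A: 8.
A wins the head-to-head.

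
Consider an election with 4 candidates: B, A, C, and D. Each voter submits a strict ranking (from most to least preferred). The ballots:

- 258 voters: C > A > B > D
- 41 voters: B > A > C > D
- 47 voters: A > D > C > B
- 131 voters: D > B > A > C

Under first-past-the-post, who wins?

First-place votes: B 41, A 47, C 258, D 131.
C has the most first-place votes.

C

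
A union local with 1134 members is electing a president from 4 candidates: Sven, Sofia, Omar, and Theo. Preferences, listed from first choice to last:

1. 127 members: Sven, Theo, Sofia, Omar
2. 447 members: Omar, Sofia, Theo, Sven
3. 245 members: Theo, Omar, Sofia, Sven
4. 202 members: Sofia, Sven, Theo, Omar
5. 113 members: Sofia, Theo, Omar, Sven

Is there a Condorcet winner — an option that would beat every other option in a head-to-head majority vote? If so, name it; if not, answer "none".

none

Checking pairwise contests:
Sofia beats Sven 1007–127.
Omar beats Sofia 692–442.
Theo beats Omar 687–447.
Sofia beats Theo 762–372.
Every option loses at least one head-to-head, so there is no Condorcet winner.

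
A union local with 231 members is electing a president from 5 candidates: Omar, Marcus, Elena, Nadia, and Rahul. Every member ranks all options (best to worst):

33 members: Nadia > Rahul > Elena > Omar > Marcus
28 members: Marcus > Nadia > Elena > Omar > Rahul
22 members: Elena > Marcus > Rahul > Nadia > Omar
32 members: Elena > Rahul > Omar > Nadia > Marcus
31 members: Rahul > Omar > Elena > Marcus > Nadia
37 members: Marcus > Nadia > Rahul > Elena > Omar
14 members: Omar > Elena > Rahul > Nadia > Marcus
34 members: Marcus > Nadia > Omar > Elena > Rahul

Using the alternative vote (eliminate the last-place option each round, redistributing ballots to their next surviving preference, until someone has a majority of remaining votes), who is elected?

Round 1: Omar 14, Marcus 99, Elena 54, Nadia 33, Rahul 31. Eliminate Omar.
Round 2: Marcus 99, Elena 68, Nadia 33, Rahul 31. Eliminate Rahul.
Round 3: Marcus 99, Elena 99, Nadia 33. Eliminate Nadia.
Round 4: Marcus 99, Elena 132. Elena has a majority.

Elena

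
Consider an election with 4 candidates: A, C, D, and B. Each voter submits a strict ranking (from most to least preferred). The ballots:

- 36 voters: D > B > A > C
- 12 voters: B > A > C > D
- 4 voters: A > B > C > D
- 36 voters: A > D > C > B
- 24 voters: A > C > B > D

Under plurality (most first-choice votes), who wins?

A

First-place votes: A 64, C 0, D 36, B 12.
A has the most first-place votes.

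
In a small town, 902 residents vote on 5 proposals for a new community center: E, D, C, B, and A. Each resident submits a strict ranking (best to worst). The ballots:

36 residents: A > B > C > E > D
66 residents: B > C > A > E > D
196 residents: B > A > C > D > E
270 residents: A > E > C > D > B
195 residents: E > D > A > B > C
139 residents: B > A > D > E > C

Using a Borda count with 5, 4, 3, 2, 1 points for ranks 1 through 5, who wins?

E: 36·2 + 66·2 + 196·1 + 270·4 + 195·5 + 139·2 = 2733
D: 36·1 + 66·1 + 196·2 + 270·2 + 195·4 + 139·3 = 2231
C: 36·3 + 66·4 + 196·3 + 270·3 + 195·1 + 139·1 = 2104
B: 36·4 + 66·5 + 196·5 + 270·1 + 195·2 + 139·5 = 2809
A: 36·5 + 66·3 + 196·4 + 270·5 + 195·3 + 139·4 = 3653
A has the highest Borda score (3653).

A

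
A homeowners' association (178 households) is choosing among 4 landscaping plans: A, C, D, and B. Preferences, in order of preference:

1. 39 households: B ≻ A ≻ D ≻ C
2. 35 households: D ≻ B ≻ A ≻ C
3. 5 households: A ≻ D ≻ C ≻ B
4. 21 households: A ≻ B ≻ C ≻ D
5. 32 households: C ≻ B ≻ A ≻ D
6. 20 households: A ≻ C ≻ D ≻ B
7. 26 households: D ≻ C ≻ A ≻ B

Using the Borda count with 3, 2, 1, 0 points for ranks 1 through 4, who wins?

A: 39·2 + 35·1 + 5·3 + 21·3 + 32·1 + 20·3 + 26·1 = 309
C: 39·0 + 35·0 + 5·1 + 21·1 + 32·3 + 20·2 + 26·2 = 214
D: 39·1 + 35·3 + 5·2 + 21·0 + 32·0 + 20·1 + 26·3 = 252
B: 39·3 + 35·2 + 5·0 + 21·2 + 32·2 + 20·0 + 26·0 = 293
A has the highest Borda score (309).

A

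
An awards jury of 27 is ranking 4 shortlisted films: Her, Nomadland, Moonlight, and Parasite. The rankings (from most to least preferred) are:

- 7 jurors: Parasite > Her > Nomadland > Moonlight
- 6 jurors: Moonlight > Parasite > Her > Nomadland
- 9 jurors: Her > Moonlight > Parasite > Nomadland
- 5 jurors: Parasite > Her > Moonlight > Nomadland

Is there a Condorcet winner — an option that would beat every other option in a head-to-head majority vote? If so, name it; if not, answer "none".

none

Checking pairwise contests:
Parasite beats Her 18–9.
Her beats Nomadland 27–0.
Her beats Moonlight 21–6.
Moonlight beats Parasite 15–12.
Every option loses at least one head-to-head, so there is no Condorcet winner.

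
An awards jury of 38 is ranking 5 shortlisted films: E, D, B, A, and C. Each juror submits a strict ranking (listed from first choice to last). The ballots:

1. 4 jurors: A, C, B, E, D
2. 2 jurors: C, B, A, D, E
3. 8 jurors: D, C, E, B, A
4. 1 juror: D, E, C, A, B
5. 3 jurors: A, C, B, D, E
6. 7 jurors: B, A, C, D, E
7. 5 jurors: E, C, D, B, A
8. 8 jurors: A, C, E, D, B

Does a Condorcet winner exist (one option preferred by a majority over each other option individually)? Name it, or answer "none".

Checking pairwise contests:
D beats E 21–17.
A beats D 24–14.
E beats B 22–16.
B beats A 22–16.
A beats C 22–16.
Every option loses at least one head-to-head, so there is no Condorcet winner.

none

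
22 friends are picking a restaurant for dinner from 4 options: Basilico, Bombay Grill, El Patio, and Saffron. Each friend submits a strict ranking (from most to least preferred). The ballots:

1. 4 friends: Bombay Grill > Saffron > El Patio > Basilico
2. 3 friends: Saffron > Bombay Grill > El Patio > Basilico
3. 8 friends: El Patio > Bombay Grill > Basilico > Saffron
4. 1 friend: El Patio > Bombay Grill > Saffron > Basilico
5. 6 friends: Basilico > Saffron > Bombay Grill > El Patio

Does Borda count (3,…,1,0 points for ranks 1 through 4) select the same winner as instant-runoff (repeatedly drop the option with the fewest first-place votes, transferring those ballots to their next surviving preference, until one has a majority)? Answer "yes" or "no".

yes

Borda — scores: Basilico 26, Bombay Grill 42, El Patio 34, Saffron 30. Winner: Bombay Grill.
Instant-runoff — R1 Basilico 6, Bombay Grill 4, El Patio 9, Saffron 3 (Saffron out); R2 Basilico 6, Bombay Grill 7, El Patio 9 (Basilico out); R3 Bombay Grill 13, El Patio 9 (Bombay Grill winner). Winner: Bombay Grill.
The two methods agree.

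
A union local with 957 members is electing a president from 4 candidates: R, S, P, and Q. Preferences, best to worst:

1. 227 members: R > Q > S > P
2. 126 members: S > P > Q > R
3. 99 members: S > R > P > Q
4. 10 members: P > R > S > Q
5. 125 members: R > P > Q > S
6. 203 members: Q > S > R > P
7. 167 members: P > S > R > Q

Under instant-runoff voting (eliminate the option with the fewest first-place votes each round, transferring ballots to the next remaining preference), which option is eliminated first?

P

Round 1: R 352, S 225, P 177, Q 203. Eliminate P.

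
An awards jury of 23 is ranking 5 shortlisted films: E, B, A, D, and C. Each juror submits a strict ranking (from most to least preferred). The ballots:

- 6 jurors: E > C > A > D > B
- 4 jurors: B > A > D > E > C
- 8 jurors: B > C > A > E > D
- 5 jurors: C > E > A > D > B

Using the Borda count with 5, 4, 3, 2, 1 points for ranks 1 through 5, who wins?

C

E: 6·5 + 4·2 + 8·2 + 5·4 = 74
B: 6·1 + 4·5 + 8·5 + 5·1 = 71
A: 6·3 + 4·4 + 8·3 + 5·3 = 73
D: 6·2 + 4·3 + 8·1 + 5·2 = 42
C: 6·4 + 4·1 + 8·4 + 5·5 = 85
C has the highest Borda score (85).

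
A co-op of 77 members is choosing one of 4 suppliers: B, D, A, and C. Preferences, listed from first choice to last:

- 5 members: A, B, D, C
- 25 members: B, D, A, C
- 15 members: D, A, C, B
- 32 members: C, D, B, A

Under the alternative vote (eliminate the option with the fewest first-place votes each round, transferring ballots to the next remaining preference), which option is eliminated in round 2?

D

Round 1: B 25, D 15, A 5, C 32. Eliminate A.
Round 2: B 30, D 15, C 32. Eliminate D.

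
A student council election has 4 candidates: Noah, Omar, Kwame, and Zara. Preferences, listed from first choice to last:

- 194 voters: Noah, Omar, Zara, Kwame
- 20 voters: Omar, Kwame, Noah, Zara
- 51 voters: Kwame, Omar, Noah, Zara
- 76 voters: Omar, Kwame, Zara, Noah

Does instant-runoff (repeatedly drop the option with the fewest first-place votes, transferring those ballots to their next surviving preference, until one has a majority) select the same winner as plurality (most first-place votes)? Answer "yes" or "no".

yes

Instant-runoff — R1 Noah 194, Omar 96, Kwame 51, Zara 0 (Noah winner). Winner: Noah.
Plurality — first-place votes: Noah 194, Omar 96, Kwame 51, Zara 0. Winner: Noah.
The two methods agree.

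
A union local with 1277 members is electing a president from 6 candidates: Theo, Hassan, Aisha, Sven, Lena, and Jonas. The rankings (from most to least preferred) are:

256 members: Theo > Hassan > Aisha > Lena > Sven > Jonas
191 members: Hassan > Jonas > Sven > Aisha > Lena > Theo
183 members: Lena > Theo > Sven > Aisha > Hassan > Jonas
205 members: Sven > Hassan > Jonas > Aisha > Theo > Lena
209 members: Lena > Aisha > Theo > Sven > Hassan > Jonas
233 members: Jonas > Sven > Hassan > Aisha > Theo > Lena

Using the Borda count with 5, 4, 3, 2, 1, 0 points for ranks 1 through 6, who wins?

Theo: 256·5 + 191·0 + 183·4 + 205·1 + 209·3 + 233·1 = 3077
Hassan: 256·4 + 191·5 + 183·1 + 205·4 + 209·1 + 233·3 = 3890
Aisha: 256·3 + 191·2 + 183·2 + 205·2 + 209·4 + 233·2 = 3228
Sven: 256·1 + 191·3 + 183·3 + 205·5 + 209·2 + 233·4 = 3753
Lena: 256·2 + 191·1 + 183·5 + 205·0 + 209·5 + 233·0 = 2663
Jonas: 256·0 + 191·4 + 183·0 + 205·3 + 209·0 + 233·5 = 2544
Hassan has the highest Borda score (3890).

Hassan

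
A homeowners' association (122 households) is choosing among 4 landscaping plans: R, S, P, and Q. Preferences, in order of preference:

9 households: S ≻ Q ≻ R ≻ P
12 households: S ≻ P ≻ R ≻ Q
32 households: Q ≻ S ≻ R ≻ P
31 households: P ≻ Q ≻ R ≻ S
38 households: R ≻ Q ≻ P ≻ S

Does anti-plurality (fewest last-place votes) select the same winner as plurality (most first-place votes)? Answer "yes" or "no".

yes

Anti-plurality — last-place votes: R 0, S 69, P 41, Q 12. Winner: R.
Plurality — first-place votes: R 38, S 21, P 31, Q 32. Winner: R.
The two methods agree.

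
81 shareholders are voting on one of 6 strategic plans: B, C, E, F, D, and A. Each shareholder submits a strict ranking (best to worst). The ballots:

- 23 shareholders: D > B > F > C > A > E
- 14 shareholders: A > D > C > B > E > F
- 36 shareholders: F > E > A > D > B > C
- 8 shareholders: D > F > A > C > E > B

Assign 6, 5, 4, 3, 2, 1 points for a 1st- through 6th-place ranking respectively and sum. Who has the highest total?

D

B: 23·5 + 14·3 + 36·2 + 8·1 = 237
C: 23·3 + 14·4 + 36·1 + 8·3 = 185
E: 23·1 + 14·2 + 36·5 + 8·2 = 247
F: 23·4 + 14·1 + 36·6 + 8·5 = 362
D: 23·6 + 14·5 + 36·3 + 8·6 = 364
A: 23·2 + 14·6 + 36·4 + 8·4 = 306
D has the highest Borda score (364).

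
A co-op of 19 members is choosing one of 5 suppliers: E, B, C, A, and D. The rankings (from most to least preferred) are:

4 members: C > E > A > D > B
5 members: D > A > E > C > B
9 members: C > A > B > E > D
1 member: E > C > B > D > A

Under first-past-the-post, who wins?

C

First-place votes: E 1, B 0, C 13, A 0, D 5.
C has the most first-place votes.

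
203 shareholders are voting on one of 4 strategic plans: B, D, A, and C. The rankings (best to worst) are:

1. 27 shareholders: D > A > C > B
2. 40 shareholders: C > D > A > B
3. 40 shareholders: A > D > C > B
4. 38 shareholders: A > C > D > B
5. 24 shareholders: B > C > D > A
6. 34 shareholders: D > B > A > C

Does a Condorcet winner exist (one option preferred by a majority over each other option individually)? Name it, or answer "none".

Checking pairwise contests:
D beats B 179–24.
C beats D 102–101.
D beats A 125–78.
A beats C 139–64.
Every option loses at least one head-to-head, so there is no Condorcet winner.

none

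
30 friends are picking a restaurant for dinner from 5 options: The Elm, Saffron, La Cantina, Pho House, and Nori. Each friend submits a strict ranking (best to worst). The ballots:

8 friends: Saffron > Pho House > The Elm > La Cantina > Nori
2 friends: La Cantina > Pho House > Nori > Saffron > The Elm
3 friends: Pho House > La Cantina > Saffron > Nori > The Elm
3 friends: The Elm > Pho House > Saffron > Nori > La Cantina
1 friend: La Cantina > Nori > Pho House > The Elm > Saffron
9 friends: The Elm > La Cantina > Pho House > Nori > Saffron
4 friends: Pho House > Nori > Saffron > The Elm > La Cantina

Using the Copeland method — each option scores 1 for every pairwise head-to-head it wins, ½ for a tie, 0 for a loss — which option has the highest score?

The Elm: beats La Cantina and Nori; loses to Saffron and Pho House → score 2.
Saffron: beats The Elm; ties La Cantina; loses to Pho House and Nori → score 1.5.
La Cantina: beats Nori; ties Saffron; loses to The Elm and Pho House → score 1.5.
Pho House: beats The Elm, Saffron, La Cantina, and Nori → score 4.
Nori: beats Saffron; loses to The Elm, La Cantina, and Pho House → score 1.
Pho House has the best pairwise record.

Pho House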